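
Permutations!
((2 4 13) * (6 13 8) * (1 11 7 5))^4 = (2 13 6 8 4)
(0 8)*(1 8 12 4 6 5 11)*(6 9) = (0 12 4 9 6 5 11 1 8) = [12, 8, 2, 3, 9, 11, 5, 7, 0, 6, 10, 1, 4]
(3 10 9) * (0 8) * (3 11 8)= (0 3 10 9 11 8)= [3, 1, 2, 10, 4, 5, 6, 7, 0, 11, 9, 8]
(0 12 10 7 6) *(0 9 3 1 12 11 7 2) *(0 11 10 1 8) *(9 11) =(0 10 2 9 3 8)(1 12)(6 11 7) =[10, 12, 9, 8, 4, 5, 11, 6, 0, 3, 2, 7, 1]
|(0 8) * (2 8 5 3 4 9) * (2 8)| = 6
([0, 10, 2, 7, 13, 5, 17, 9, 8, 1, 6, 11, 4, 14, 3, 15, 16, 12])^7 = (1 14 17 9 13 6 7 4 10 3 12)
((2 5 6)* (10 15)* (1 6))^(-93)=((1 6 2 5)(10 15))^(-93)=(1 5 2 6)(10 15)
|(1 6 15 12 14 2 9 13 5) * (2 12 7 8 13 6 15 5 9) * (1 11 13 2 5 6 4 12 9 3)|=36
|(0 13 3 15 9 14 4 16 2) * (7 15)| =10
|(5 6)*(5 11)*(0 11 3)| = 5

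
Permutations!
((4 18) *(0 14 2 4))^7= ((0 14 2 4 18))^7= (0 2 18 14 4)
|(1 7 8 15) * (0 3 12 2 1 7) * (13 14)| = 30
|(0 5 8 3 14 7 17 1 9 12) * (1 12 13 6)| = 8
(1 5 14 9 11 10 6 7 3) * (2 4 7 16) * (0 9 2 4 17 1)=(0 9 11 10 6 16 4 7 3)(1 5 14 2 17)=[9, 5, 17, 0, 7, 14, 16, 3, 8, 11, 6, 10, 12, 13, 2, 15, 4, 1]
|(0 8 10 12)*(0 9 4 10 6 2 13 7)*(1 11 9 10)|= |(0 8 6 2 13 7)(1 11 9 4)(10 12)|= 12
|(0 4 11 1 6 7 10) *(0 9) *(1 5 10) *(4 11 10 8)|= 21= |(0 11 5 8 4 10 9)(1 6 7)|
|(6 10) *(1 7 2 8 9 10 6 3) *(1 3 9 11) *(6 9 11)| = 8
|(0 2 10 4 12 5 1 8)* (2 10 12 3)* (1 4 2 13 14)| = |(0 10 2 12 5 4 3 13 14 1 8)| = 11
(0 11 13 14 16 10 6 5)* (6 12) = (0 11 13 14 16 10 12 6 5) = [11, 1, 2, 3, 4, 0, 5, 7, 8, 9, 12, 13, 6, 14, 16, 15, 10]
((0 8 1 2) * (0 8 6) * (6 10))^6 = (10)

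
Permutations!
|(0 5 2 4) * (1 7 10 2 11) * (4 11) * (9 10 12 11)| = 12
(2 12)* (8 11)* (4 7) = (2 12)(4 7)(8 11) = [0, 1, 12, 3, 7, 5, 6, 4, 11, 9, 10, 8, 2]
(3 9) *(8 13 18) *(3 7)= (3 9 7)(8 13 18)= [0, 1, 2, 9, 4, 5, 6, 3, 13, 7, 10, 11, 12, 18, 14, 15, 16, 17, 8]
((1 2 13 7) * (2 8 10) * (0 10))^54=((0 10 2 13 7 1 8))^54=(0 1 13 10 8 7 2)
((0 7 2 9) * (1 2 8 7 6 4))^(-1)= ((0 6 4 1 2 9)(7 8))^(-1)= (0 9 2 1 4 6)(7 8)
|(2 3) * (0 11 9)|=6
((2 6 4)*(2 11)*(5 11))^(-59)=(2 6 4 5 11)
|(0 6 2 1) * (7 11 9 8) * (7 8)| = |(0 6 2 1)(7 11 9)| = 12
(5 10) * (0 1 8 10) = (0 1 8 10 5) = [1, 8, 2, 3, 4, 0, 6, 7, 10, 9, 5]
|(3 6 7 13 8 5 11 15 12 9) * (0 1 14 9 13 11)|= |(0 1 14 9 3 6 7 11 15 12 13 8 5)|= 13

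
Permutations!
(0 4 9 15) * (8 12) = (0 4 9 15)(8 12) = [4, 1, 2, 3, 9, 5, 6, 7, 12, 15, 10, 11, 8, 13, 14, 0]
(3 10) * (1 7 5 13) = (1 7 5 13)(3 10) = [0, 7, 2, 10, 4, 13, 6, 5, 8, 9, 3, 11, 12, 1]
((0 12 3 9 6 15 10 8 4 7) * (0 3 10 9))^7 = (6 15 9)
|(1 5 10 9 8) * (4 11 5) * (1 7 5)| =|(1 4 11)(5 10 9 8 7)| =15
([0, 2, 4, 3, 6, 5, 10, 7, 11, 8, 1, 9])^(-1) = [0, 10, 1, 3, 2, 5, 4, 7, 9, 11, 6, 8]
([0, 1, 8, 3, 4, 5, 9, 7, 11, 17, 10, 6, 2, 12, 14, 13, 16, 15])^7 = [0, 1, 13, 3, 4, 5, 8, 7, 12, 11, 10, 2, 15, 17, 14, 9, 16, 6]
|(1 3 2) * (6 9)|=6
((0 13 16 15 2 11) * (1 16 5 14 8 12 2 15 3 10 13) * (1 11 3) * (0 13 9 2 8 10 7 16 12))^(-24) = (0 14 3 12 13 9 16)(1 11 10 7 8 5 2)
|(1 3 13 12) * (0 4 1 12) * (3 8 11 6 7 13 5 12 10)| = |(0 4 1 8 11 6 7 13)(3 5 12 10)| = 8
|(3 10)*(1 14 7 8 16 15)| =|(1 14 7 8 16 15)(3 10)| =6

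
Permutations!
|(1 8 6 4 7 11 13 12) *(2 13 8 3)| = |(1 3 2 13 12)(4 7 11 8 6)| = 5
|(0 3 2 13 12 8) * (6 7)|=6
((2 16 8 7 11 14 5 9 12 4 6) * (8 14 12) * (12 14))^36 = (2 16 12 4 6)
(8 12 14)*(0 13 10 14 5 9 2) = (0 13 10 14 8 12 5 9 2) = [13, 1, 0, 3, 4, 9, 6, 7, 12, 2, 14, 11, 5, 10, 8]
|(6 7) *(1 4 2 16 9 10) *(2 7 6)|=7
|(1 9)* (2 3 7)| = 6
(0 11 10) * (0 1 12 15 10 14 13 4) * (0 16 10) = (0 11 14 13 4 16 10 1 12 15) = [11, 12, 2, 3, 16, 5, 6, 7, 8, 9, 1, 14, 15, 4, 13, 0, 10]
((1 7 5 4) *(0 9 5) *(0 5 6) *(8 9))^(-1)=((0 8 9 6)(1 7 5 4))^(-1)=(0 6 9 8)(1 4 5 7)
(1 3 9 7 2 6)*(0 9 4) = (0 9 7 2 6 1 3 4) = [9, 3, 6, 4, 0, 5, 1, 2, 8, 7]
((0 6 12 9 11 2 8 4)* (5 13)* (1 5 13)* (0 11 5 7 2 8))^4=(13)(0 5)(1 6)(2 9)(4 11 8)(7 12)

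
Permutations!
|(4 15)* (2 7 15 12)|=|(2 7 15 4 12)|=5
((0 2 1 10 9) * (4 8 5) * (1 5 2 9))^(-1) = (0 9)(1 10)(2 8 4 5) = ((0 9)(1 10)(2 5 4 8))^(-1)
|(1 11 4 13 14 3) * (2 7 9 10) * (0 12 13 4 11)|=|(0 12 13 14 3 1)(2 7 9 10)|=12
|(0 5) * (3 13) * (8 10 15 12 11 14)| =6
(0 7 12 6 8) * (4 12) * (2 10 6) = [7, 1, 10, 3, 12, 5, 8, 4, 0, 9, 6, 11, 2] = (0 7 4 12 2 10 6 8)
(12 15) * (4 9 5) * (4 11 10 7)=(4 9 5 11 10 7)(12 15)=[0, 1, 2, 3, 9, 11, 6, 4, 8, 5, 7, 10, 15, 13, 14, 12]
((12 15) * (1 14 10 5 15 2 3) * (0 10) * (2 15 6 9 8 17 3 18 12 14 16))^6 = (0 17 12 6 16)(1 14 8 18 5)(2 10 3 15 9)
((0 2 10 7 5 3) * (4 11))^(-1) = (0 3 5 7 10 2)(4 11)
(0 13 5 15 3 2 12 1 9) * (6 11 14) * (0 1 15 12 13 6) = (0 6 11 14)(1 9)(2 13 5 12 15 3) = [6, 9, 13, 2, 4, 12, 11, 7, 8, 1, 10, 14, 15, 5, 0, 3]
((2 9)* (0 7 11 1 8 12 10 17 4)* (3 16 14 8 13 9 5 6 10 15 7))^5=((0 3 16 14 8 12 15 7 11 1 13 9 2 5 6 10 17 4))^5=(0 12 13 10 16 7 2 4 8 1 6 3 15 9 17 14 11 5)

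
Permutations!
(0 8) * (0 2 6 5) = (0 8 2 6 5) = [8, 1, 6, 3, 4, 0, 5, 7, 2]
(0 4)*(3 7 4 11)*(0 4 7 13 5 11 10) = (0 10)(3 13 5 11) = [10, 1, 2, 13, 4, 11, 6, 7, 8, 9, 0, 3, 12, 5]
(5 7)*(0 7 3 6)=(0 7 5 3 6)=[7, 1, 2, 6, 4, 3, 0, 5]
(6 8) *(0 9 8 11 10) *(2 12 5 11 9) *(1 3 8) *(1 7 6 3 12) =(0 2 1 12 5 11 10)(3 8)(6 9 7) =[2, 12, 1, 8, 4, 11, 9, 6, 3, 7, 0, 10, 5]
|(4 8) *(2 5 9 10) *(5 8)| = 6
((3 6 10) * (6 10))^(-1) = ((3 10))^(-1) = (3 10)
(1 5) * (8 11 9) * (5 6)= [0, 6, 2, 3, 4, 1, 5, 7, 11, 8, 10, 9]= (1 6 5)(8 11 9)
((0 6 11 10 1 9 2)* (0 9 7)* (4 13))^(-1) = ((0 6 11 10 1 7)(2 9)(4 13))^(-1) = (0 7 1 10 11 6)(2 9)(4 13)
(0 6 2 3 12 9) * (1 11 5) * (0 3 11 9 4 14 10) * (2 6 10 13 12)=(0 10)(1 9 3 2 11 5)(4 14 13 12)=[10, 9, 11, 2, 14, 1, 6, 7, 8, 3, 0, 5, 4, 12, 13]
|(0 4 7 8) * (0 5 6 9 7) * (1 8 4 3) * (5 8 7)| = 15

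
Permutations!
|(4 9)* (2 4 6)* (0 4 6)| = 6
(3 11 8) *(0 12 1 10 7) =[12, 10, 2, 11, 4, 5, 6, 0, 3, 9, 7, 8, 1] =(0 12 1 10 7)(3 11 8)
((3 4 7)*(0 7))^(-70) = (0 3)(4 7)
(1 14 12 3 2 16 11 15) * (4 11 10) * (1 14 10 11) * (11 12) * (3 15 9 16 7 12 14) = (1 10 4)(2 7 12 15 3)(9 16 14 11) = [0, 10, 7, 2, 1, 5, 6, 12, 8, 16, 4, 9, 15, 13, 11, 3, 14]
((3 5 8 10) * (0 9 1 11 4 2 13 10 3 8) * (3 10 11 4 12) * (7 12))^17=(0 11 9 7 1 12 4 3 2 5 13)(8 10)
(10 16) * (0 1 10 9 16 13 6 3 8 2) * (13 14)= (0 1 10 14 13 6 3 8 2)(9 16)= [1, 10, 0, 8, 4, 5, 3, 7, 2, 16, 14, 11, 12, 6, 13, 15, 9]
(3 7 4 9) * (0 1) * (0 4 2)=(0 1 4 9 3 7 2)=[1, 4, 0, 7, 9, 5, 6, 2, 8, 3]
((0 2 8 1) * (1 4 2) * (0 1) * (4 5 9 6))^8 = ((2 8 5 9 6 4))^8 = (2 5 6)(4 8 9)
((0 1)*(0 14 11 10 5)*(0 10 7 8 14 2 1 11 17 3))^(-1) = ((0 11 7 8 14 17 3)(1 2)(5 10))^(-1) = (0 3 17 14 8 7 11)(1 2)(5 10)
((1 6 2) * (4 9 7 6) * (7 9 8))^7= (9)(1 4 8 7 6 2)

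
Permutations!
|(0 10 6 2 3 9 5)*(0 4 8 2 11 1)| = 30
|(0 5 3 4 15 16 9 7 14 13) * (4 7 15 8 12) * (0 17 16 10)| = 33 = |(0 5 3 7 14 13 17 16 9 15 10)(4 8 12)|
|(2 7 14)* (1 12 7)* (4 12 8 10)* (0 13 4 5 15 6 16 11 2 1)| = 15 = |(0 13 4 12 7 14 1 8 10 5 15 6 16 11 2)|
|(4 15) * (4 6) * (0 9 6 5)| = |(0 9 6 4 15 5)| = 6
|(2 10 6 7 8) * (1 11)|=10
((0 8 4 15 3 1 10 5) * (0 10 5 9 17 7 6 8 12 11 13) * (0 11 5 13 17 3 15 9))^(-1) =((0 12 5 10)(1 13 11 17 7 6 8 4 9 3))^(-1) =(0 10 5 12)(1 3 9 4 8 6 7 17 11 13)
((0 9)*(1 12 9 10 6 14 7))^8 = ((0 10 6 14 7 1 12 9))^8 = (14)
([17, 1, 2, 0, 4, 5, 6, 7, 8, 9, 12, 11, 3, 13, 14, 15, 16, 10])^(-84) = [17, 1, 2, 0, 4, 5, 6, 7, 8, 9, 12, 11, 3, 13, 14, 15, 16, 10]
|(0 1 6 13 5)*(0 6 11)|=|(0 1 11)(5 6 13)|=3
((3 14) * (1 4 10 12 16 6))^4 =((1 4 10 12 16 6)(3 14))^4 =(1 16 10)(4 6 12)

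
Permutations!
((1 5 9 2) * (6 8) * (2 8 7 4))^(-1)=(1 2 4 7 6 8 9 5)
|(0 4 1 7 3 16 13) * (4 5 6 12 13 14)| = |(0 5 6 12 13)(1 7 3 16 14 4)| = 30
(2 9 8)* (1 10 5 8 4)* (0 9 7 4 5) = [9, 10, 7, 3, 1, 8, 6, 4, 2, 5, 0] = (0 9 5 8 2 7 4 1 10)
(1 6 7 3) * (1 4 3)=(1 6 7)(3 4)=[0, 6, 2, 4, 3, 5, 7, 1]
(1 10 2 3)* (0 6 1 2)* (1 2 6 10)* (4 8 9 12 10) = (0 4 8 9 12 10)(2 3 6) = [4, 1, 3, 6, 8, 5, 2, 7, 9, 12, 0, 11, 10]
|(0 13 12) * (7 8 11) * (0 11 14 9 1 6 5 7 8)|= |(0 13 12 11 8 14 9 1 6 5 7)|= 11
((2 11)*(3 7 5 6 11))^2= (2 7 6)(3 5 11)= ((2 3 7 5 6 11))^2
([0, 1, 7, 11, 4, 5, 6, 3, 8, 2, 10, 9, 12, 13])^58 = (13)(2 11 7 9 3)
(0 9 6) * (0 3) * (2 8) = (0 9 6 3)(2 8) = [9, 1, 8, 0, 4, 5, 3, 7, 2, 6]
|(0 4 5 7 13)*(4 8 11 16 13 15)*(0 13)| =|(0 8 11 16)(4 5 7 15)| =4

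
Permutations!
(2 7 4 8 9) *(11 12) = (2 7 4 8 9)(11 12) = [0, 1, 7, 3, 8, 5, 6, 4, 9, 2, 10, 12, 11]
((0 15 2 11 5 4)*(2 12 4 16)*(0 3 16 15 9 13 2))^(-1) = (0 16 3 4 12 15 5 11 2 13 9) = ((0 9 13 2 11 5 15 12 4 3 16))^(-1)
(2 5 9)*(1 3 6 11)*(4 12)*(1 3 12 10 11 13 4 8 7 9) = (1 12 8 7 9 2 5)(3 6 13 4 10 11) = [0, 12, 5, 6, 10, 1, 13, 9, 7, 2, 11, 3, 8, 4]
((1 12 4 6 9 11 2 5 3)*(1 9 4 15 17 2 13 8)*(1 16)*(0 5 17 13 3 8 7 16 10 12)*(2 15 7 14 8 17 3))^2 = (0 17 13 8 12 16)(1 5 15 14 10 7)(2 9)(3 11)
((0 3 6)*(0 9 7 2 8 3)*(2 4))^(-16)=((2 8 3 6 9 7 4))^(-16)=(2 7 6 8 4 9 3)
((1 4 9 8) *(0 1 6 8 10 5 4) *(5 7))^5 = (10)(0 1)(6 8)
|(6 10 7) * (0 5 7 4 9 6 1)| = 4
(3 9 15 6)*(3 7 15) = [0, 1, 2, 9, 4, 5, 7, 15, 8, 3, 10, 11, 12, 13, 14, 6] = (3 9)(6 7 15)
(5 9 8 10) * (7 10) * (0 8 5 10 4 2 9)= (10)(0 8 7 4 2 9 5)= [8, 1, 9, 3, 2, 0, 6, 4, 7, 5, 10]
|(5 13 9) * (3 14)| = 6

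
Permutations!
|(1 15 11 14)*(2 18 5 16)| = 4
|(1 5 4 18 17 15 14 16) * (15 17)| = 7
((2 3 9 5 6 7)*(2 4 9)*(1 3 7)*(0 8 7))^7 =(0 1 9 8 3 5 7 2 6 4)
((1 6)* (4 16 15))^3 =(16)(1 6)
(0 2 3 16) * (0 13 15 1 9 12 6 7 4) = [2, 9, 3, 16, 0, 5, 7, 4, 8, 12, 10, 11, 6, 15, 14, 1, 13] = (0 2 3 16 13 15 1 9 12 6 7 4)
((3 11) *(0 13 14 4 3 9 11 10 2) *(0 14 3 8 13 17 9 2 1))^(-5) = ((0 17 9 11 2 14 4 8 13 3 10 1))^(-5) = (0 8 9 3 2 1 4 17 13 11 10 14)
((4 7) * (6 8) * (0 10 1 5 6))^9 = ((0 10 1 5 6 8)(4 7))^9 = (0 5)(1 8)(4 7)(6 10)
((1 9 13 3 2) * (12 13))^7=((1 9 12 13 3 2))^7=(1 9 12 13 3 2)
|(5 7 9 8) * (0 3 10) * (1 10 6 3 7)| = 14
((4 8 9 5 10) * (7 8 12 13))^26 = ((4 12 13 7 8 9 5 10))^26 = (4 13 8 5)(7 9 10 12)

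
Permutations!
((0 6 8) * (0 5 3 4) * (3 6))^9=(8)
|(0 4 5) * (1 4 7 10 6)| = 7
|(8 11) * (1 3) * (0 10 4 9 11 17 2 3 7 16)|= |(0 10 4 9 11 8 17 2 3 1 7 16)|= 12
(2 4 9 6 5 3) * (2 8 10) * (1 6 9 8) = (1 6 5 3)(2 4 8 10) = [0, 6, 4, 1, 8, 3, 5, 7, 10, 9, 2]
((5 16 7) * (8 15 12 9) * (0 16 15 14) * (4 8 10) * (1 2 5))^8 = (0 9 1 8 15 16 10 2 14 12 7 4 5)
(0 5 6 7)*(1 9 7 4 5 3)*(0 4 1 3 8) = [8, 9, 2, 3, 5, 6, 1, 4, 0, 7] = (0 8)(1 9 7 4 5 6)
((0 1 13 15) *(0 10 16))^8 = ((0 1 13 15 10 16))^8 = (0 13 10)(1 15 16)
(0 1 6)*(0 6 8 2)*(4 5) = (0 1 8 2)(4 5) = [1, 8, 0, 3, 5, 4, 6, 7, 2]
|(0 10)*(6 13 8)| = |(0 10)(6 13 8)| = 6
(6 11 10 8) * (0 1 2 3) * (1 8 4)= [8, 2, 3, 0, 1, 5, 11, 7, 6, 9, 4, 10]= (0 8 6 11 10 4 1 2 3)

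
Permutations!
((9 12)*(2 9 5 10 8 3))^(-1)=((2 9 12 5 10 8 3))^(-1)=(2 3 8 10 5 12 9)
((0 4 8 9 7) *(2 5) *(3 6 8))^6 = ((0 4 3 6 8 9 7)(2 5))^6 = (0 7 9 8 6 3 4)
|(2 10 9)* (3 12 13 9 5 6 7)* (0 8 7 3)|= 24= |(0 8 7)(2 10 5 6 3 12 13 9)|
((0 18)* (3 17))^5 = (0 18)(3 17)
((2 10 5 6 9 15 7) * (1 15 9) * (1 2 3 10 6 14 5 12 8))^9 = (1 7 10 8 15 3 12)(2 6)(5 14)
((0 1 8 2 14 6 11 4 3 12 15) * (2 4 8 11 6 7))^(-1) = ((0 1 11 8 4 3 12 15)(2 14 7))^(-1) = (0 15 12 3 4 8 11 1)(2 7 14)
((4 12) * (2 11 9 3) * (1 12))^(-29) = (1 12 4)(2 3 9 11)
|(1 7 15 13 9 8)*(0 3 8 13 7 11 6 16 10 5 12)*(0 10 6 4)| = 6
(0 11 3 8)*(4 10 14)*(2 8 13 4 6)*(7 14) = (0 11 3 13 4 10 7 14 6 2 8) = [11, 1, 8, 13, 10, 5, 2, 14, 0, 9, 7, 3, 12, 4, 6]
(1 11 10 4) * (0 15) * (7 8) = (0 15)(1 11 10 4)(7 8) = [15, 11, 2, 3, 1, 5, 6, 8, 7, 9, 4, 10, 12, 13, 14, 0]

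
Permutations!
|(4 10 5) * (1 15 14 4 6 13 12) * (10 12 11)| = |(1 15 14 4 12)(5 6 13 11 10)| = 5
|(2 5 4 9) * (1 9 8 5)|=|(1 9 2)(4 8 5)|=3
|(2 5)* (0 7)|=2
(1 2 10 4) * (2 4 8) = (1 4)(2 10 8) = [0, 4, 10, 3, 1, 5, 6, 7, 2, 9, 8]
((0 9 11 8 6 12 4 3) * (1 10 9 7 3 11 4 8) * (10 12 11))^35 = (12)(0 3 7)(4 9 10)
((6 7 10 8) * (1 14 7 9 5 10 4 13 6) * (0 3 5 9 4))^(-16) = ((0 3 5 10 8 1 14 7)(4 13 6))^(-16) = (14)(4 6 13)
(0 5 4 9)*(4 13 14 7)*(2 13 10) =[5, 1, 13, 3, 9, 10, 6, 4, 8, 0, 2, 11, 12, 14, 7] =(0 5 10 2 13 14 7 4 9)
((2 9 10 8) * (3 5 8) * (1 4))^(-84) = (10)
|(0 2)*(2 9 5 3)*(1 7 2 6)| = 8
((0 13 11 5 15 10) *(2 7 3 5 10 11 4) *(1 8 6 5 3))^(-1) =(0 10 11 15 5 6 8 1 7 2 4 13) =((0 13 4 2 7 1 8 6 5 15 11 10))^(-1)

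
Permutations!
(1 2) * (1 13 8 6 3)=(1 2 13 8 6 3)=[0, 2, 13, 1, 4, 5, 3, 7, 6, 9, 10, 11, 12, 8]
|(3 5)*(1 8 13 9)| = 4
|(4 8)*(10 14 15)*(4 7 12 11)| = 15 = |(4 8 7 12 11)(10 14 15)|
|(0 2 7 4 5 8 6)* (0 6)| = |(0 2 7 4 5 8)| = 6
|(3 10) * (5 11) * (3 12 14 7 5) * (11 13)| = |(3 10 12 14 7 5 13 11)| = 8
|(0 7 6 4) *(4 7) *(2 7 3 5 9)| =6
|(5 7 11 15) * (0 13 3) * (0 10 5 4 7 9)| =12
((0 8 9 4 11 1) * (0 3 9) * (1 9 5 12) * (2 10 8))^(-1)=((0 2 10 8)(1 3 5 12)(4 11 9))^(-1)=(0 8 10 2)(1 12 5 3)(4 9 11)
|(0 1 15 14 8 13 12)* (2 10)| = 14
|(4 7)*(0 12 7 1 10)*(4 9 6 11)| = |(0 12 7 9 6 11 4 1 10)| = 9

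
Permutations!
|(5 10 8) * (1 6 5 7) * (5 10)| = 5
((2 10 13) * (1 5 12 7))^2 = (1 12)(2 13 10)(5 7)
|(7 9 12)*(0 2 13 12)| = 6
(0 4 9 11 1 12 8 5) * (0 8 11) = (0 4 9)(1 12 11)(5 8) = [4, 12, 2, 3, 9, 8, 6, 7, 5, 0, 10, 1, 11]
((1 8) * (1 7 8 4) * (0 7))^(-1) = ((0 7 8)(1 4))^(-1) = (0 8 7)(1 4)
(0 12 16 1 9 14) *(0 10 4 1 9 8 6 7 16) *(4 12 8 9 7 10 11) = [8, 9, 2, 3, 1, 5, 10, 16, 6, 14, 12, 4, 0, 13, 11, 15, 7] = (0 8 6 10 12)(1 9 14 11 4)(7 16)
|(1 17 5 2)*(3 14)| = 4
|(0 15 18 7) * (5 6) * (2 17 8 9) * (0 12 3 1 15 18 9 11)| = |(0 18 7 12 3 1 15 9 2 17 8 11)(5 6)| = 12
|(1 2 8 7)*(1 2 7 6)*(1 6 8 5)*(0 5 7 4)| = |(8)(0 5 1 4)(2 7)| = 4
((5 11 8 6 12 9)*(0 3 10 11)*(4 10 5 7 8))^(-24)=((0 3 5)(4 10 11)(6 12 9 7 8))^(-24)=(6 12 9 7 8)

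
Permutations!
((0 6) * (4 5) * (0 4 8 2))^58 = (0 8 4)(2 5 6)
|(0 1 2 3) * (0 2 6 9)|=4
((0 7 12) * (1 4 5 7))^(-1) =(0 12 7 5 4 1)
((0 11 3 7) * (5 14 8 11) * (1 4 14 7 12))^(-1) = (0 7 5)(1 12 3 11 8 14 4) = ((0 5 7)(1 4 14 8 11 3 12))^(-1)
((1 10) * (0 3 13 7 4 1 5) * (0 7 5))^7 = (0 10 1 4 7 5 13 3)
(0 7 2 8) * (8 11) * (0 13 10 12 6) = (0 7 2 11 8 13 10 12 6) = [7, 1, 11, 3, 4, 5, 0, 2, 13, 9, 12, 8, 6, 10]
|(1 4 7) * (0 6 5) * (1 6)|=6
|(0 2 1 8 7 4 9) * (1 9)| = |(0 2 9)(1 8 7 4)| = 12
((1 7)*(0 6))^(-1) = ((0 6)(1 7))^(-1) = (0 6)(1 7)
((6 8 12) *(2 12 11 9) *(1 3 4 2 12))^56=(6 8 11 9 12)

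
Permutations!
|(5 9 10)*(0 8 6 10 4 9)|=|(0 8 6 10 5)(4 9)|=10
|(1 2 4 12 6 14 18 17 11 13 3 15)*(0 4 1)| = 22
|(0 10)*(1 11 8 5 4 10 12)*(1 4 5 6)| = |(0 12 4 10)(1 11 8 6)| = 4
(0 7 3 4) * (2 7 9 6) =(0 9 6 2 7 3 4) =[9, 1, 7, 4, 0, 5, 2, 3, 8, 6]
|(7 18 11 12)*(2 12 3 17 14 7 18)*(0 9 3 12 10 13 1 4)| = 33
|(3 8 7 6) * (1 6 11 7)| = 4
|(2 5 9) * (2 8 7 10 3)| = 7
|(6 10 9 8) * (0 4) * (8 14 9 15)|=4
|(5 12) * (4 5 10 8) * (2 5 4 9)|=|(2 5 12 10 8 9)|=6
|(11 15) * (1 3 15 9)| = 5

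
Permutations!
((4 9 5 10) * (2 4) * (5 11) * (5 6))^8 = (2 4 9 11 6 5 10) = ((2 4 9 11 6 5 10))^8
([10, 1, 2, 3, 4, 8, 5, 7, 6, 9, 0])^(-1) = [10, 1, 2, 3, 4, 6, 8, 7, 5, 9, 0]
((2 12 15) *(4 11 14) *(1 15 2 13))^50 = (1 13 15)(4 14 11)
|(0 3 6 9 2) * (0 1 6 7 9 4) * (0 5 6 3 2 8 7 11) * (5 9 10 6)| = |(0 2 1 3 11)(4 9 8 7 10 6)| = 30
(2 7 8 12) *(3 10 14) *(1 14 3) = (1 14)(2 7 8 12)(3 10) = [0, 14, 7, 10, 4, 5, 6, 8, 12, 9, 3, 11, 2, 13, 1]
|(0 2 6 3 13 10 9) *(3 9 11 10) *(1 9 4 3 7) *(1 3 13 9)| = |(0 2 6 4 13 7 3 9)(10 11)| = 8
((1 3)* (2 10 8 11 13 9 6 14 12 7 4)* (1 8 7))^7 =((1 3 8 11 13 9 6 14 12)(2 10 7 4))^7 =(1 14 9 11 3 12 6 13 8)(2 4 7 10)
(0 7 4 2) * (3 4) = (0 7 3 4 2) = [7, 1, 0, 4, 2, 5, 6, 3]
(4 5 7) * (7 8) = (4 5 8 7) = [0, 1, 2, 3, 5, 8, 6, 4, 7]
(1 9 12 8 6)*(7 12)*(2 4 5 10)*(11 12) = (1 9 7 11 12 8 6)(2 4 5 10) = [0, 9, 4, 3, 5, 10, 1, 11, 6, 7, 2, 12, 8]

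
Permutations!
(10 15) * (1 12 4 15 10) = (1 12 4 15) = [0, 12, 2, 3, 15, 5, 6, 7, 8, 9, 10, 11, 4, 13, 14, 1]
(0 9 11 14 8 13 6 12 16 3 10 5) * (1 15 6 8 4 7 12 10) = (0 9 11 14 4 7 12 16 3 1 15 6 10 5)(8 13) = [9, 15, 2, 1, 7, 0, 10, 12, 13, 11, 5, 14, 16, 8, 4, 6, 3]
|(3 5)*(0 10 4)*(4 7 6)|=10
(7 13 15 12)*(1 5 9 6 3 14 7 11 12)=(1 5 9 6 3 14 7 13 15)(11 12)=[0, 5, 2, 14, 4, 9, 3, 13, 8, 6, 10, 12, 11, 15, 7, 1]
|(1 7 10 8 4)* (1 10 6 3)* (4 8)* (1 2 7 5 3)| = 6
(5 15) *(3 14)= [0, 1, 2, 14, 4, 15, 6, 7, 8, 9, 10, 11, 12, 13, 3, 5]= (3 14)(5 15)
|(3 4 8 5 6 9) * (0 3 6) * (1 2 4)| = 14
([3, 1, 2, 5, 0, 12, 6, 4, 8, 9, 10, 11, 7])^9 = (0 12)(3 7)(4 5)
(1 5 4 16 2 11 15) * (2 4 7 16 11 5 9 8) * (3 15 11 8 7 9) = (1 3 15)(2 5 9 7 16 4 8) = [0, 3, 5, 15, 8, 9, 6, 16, 2, 7, 10, 11, 12, 13, 14, 1, 4]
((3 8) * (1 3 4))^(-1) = (1 4 8 3)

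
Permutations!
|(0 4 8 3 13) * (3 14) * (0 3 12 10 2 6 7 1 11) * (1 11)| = 10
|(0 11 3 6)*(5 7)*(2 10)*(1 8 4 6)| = 14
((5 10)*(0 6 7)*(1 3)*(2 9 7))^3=((0 6 2 9 7)(1 3)(5 10))^3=(0 9 6 7 2)(1 3)(5 10)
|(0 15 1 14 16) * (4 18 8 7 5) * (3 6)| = 10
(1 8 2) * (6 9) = [0, 8, 1, 3, 4, 5, 9, 7, 2, 6] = (1 8 2)(6 9)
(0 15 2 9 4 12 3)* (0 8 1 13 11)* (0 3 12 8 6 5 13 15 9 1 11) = (0 9 4 8 11 3 6 5 13)(1 15 2) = [9, 15, 1, 6, 8, 13, 5, 7, 11, 4, 10, 3, 12, 0, 14, 2]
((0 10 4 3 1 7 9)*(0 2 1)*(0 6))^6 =(0 10 4 3 6)(1 9)(2 7)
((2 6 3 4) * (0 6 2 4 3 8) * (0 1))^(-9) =((0 6 8 1))^(-9) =(0 1 8 6)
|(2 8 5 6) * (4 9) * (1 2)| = |(1 2 8 5 6)(4 9)| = 10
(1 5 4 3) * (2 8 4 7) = (1 5 7 2 8 4 3) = [0, 5, 8, 1, 3, 7, 6, 2, 4]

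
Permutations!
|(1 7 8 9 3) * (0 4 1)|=7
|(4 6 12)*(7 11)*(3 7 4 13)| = |(3 7 11 4 6 12 13)| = 7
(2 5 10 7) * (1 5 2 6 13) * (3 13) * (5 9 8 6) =(1 9 8 6 3 13)(5 10 7) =[0, 9, 2, 13, 4, 10, 3, 5, 6, 8, 7, 11, 12, 1]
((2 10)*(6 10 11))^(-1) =((2 11 6 10))^(-1) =(2 10 6 11)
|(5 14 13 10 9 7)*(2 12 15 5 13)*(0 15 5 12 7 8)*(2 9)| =28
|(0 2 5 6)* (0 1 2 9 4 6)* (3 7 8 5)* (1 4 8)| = 4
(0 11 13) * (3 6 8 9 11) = [3, 1, 2, 6, 4, 5, 8, 7, 9, 11, 10, 13, 12, 0] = (0 3 6 8 9 11 13)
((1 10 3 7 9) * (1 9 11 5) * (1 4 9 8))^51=(1 4 7)(3 8 5)(9 11 10)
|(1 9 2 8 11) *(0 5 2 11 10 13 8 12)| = 12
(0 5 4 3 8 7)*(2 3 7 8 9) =(0 5 4 7)(2 3 9) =[5, 1, 3, 9, 7, 4, 6, 0, 8, 2]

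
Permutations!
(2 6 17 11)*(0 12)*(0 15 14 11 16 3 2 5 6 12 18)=(0 18)(2 12 15 14 11 5 6 17 16 3)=[18, 1, 12, 2, 4, 6, 17, 7, 8, 9, 10, 5, 15, 13, 11, 14, 3, 16, 0]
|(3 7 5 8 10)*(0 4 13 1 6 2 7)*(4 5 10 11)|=12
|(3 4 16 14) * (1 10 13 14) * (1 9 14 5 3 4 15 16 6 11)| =12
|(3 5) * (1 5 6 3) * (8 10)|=|(1 5)(3 6)(8 10)|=2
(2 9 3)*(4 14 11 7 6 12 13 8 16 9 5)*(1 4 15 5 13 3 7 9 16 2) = (16)(1 4 14 11 9 7 6 12 3)(2 13 8)(5 15) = [0, 4, 13, 1, 14, 15, 12, 6, 2, 7, 10, 9, 3, 8, 11, 5, 16]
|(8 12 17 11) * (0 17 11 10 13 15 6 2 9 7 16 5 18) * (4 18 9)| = |(0 17 10 13 15 6 2 4 18)(5 9 7 16)(8 12 11)| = 36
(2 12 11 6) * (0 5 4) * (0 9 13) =(0 5 4 9 13)(2 12 11 6) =[5, 1, 12, 3, 9, 4, 2, 7, 8, 13, 10, 6, 11, 0]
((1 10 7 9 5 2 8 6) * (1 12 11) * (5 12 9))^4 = (1 2 12 7 6)(5 9 10 8 11)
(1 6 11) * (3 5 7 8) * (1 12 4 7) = (1 6 11 12 4 7 8 3 5) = [0, 6, 2, 5, 7, 1, 11, 8, 3, 9, 10, 12, 4]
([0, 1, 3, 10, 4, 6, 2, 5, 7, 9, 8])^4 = [0, 1, 7, 5, 4, 10, 8, 3, 2, 9, 6]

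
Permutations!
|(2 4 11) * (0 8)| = |(0 8)(2 4 11)| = 6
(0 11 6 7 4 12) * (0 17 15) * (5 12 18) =[11, 1, 2, 3, 18, 12, 7, 4, 8, 9, 10, 6, 17, 13, 14, 0, 16, 15, 5] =(0 11 6 7 4 18 5 12 17 15)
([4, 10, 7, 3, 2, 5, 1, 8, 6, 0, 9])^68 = (0 6 4 1 2 10 7 9 8)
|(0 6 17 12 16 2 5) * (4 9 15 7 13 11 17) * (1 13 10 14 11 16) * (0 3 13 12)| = 10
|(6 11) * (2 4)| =2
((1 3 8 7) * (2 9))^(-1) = ((1 3 8 7)(2 9))^(-1) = (1 7 8 3)(2 9)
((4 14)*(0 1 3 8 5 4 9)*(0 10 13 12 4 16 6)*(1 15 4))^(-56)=(16)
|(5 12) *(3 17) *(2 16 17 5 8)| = 7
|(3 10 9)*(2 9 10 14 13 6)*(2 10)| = |(2 9 3 14 13 6 10)| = 7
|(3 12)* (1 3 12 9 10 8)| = 5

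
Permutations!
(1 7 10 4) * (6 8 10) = (1 7 6 8 10 4) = [0, 7, 2, 3, 1, 5, 8, 6, 10, 9, 4]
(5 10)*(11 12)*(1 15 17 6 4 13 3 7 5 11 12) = (1 15 17 6 4 13 3 7 5 10 11) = [0, 15, 2, 7, 13, 10, 4, 5, 8, 9, 11, 1, 12, 3, 14, 17, 16, 6]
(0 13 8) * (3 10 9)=[13, 1, 2, 10, 4, 5, 6, 7, 0, 3, 9, 11, 12, 8]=(0 13 8)(3 10 9)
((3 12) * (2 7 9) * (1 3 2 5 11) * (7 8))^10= (1 3 12 2 8 7 9 5 11)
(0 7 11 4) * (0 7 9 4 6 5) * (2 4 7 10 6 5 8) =(0 9 7 11 5)(2 4 10 6 8) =[9, 1, 4, 3, 10, 0, 8, 11, 2, 7, 6, 5]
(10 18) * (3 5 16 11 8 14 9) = (3 5 16 11 8 14 9)(10 18) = [0, 1, 2, 5, 4, 16, 6, 7, 14, 3, 18, 8, 12, 13, 9, 15, 11, 17, 10]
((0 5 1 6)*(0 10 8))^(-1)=(0 8 10 6 1 5)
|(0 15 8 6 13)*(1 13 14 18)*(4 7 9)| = |(0 15 8 6 14 18 1 13)(4 7 9)| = 24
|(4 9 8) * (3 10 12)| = 3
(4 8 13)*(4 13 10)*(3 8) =[0, 1, 2, 8, 3, 5, 6, 7, 10, 9, 4, 11, 12, 13] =(13)(3 8 10 4)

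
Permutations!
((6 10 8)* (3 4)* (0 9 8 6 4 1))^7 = ((0 9 8 4 3 1)(6 10))^7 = (0 9 8 4 3 1)(6 10)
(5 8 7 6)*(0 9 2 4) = [9, 1, 4, 3, 0, 8, 5, 6, 7, 2] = (0 9 2 4)(5 8 7 6)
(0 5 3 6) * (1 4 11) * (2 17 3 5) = (0 2 17 3 6)(1 4 11) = [2, 4, 17, 6, 11, 5, 0, 7, 8, 9, 10, 1, 12, 13, 14, 15, 16, 3]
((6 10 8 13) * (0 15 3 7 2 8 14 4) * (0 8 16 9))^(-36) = (0 9 16 2 7 3 15)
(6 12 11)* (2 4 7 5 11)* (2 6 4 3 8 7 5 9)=(2 3 8 7 9)(4 5 11)(6 12)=[0, 1, 3, 8, 5, 11, 12, 9, 7, 2, 10, 4, 6]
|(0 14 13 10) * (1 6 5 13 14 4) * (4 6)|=10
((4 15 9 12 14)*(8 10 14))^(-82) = ((4 15 9 12 8 10 14))^(-82) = (4 9 8 14 15 12 10)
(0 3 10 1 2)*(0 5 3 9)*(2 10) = [9, 10, 5, 2, 4, 3, 6, 7, 8, 0, 1] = (0 9)(1 10)(2 5 3)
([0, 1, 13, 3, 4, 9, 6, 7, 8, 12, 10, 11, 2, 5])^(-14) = [0, 1, 13, 3, 4, 9, 6, 7, 8, 12, 10, 11, 2, 5]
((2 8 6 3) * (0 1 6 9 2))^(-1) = ((0 1 6 3)(2 8 9))^(-1) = (0 3 6 1)(2 9 8)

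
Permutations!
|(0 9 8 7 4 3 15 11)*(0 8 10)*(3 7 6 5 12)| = |(0 9 10)(3 15 11 8 6 5 12)(4 7)| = 42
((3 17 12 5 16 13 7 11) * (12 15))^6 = ((3 17 15 12 5 16 13 7 11))^6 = (3 13 12)(5 17 7)(11 16 15)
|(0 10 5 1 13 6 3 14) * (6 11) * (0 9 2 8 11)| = |(0 10 5 1 13)(2 8 11 6 3 14 9)| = 35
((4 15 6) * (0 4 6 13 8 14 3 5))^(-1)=(0 5 3 14 8 13 15 4)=((0 4 15 13 8 14 3 5))^(-1)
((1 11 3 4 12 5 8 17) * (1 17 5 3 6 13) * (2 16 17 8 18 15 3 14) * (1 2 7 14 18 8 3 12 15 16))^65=((1 11 6 13 2)(3 4 15 12 18 16 17)(5 8)(7 14))^65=(3 15 18 17 4 12 16)(5 8)(7 14)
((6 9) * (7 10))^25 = (6 9)(7 10)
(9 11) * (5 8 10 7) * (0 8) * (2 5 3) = (0 8 10 7 3 2 5)(9 11) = [8, 1, 5, 2, 4, 0, 6, 3, 10, 11, 7, 9]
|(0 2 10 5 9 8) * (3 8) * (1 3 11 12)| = 10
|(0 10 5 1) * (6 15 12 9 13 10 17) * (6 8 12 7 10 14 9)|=30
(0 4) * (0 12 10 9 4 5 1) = (0 5 1)(4 12 10 9) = [5, 0, 2, 3, 12, 1, 6, 7, 8, 4, 9, 11, 10]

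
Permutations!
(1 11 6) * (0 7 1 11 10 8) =(0 7 1 10 8)(6 11) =[7, 10, 2, 3, 4, 5, 11, 1, 0, 9, 8, 6]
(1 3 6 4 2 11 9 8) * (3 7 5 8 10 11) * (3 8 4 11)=(1 7 5 4 2 8)(3 6 11 9 10)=[0, 7, 8, 6, 2, 4, 11, 5, 1, 10, 3, 9]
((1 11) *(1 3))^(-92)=(1 11 3)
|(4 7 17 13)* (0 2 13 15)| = |(0 2 13 4 7 17 15)| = 7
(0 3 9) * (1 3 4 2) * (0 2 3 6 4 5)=[5, 6, 1, 9, 3, 0, 4, 7, 8, 2]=(0 5)(1 6 4 3 9 2)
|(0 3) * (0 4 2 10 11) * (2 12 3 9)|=|(0 9 2 10 11)(3 4 12)|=15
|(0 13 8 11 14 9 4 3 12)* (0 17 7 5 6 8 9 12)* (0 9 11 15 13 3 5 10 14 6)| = |(0 3 9 4 5)(6 8 15 13 11)(7 10 14 12 17)| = 5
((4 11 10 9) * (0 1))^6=((0 1)(4 11 10 9))^6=(4 10)(9 11)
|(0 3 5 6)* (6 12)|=|(0 3 5 12 6)|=5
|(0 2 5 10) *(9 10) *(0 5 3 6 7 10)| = 8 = |(0 2 3 6 7 10 5 9)|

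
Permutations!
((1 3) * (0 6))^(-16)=(6)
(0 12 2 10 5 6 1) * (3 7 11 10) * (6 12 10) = (0 10 5 12 2 3 7 11 6 1) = [10, 0, 3, 7, 4, 12, 1, 11, 8, 9, 5, 6, 2]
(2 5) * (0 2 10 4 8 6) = [2, 1, 5, 3, 8, 10, 0, 7, 6, 9, 4] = (0 2 5 10 4 8 6)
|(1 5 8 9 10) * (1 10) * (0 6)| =|(10)(0 6)(1 5 8 9)| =4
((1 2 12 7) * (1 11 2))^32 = (12)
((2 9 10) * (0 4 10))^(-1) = ((0 4 10 2 9))^(-1) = (0 9 2 10 4)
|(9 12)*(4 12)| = |(4 12 9)| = 3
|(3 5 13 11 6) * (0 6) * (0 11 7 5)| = 3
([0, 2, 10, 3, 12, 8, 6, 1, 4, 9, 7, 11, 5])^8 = (12)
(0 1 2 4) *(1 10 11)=(0 10 11 1 2 4)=[10, 2, 4, 3, 0, 5, 6, 7, 8, 9, 11, 1]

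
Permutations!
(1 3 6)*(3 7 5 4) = (1 7 5 4 3 6) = [0, 7, 2, 6, 3, 4, 1, 5]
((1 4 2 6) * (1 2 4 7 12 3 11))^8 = (1 3 7 11 12)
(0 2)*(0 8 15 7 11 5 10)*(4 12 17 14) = (0 2 8 15 7 11 5 10)(4 12 17 14) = [2, 1, 8, 3, 12, 10, 6, 11, 15, 9, 0, 5, 17, 13, 4, 7, 16, 14]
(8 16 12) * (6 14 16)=(6 14 16 12 8)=[0, 1, 2, 3, 4, 5, 14, 7, 6, 9, 10, 11, 8, 13, 16, 15, 12]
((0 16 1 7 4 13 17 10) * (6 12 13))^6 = (0 12 1 17 4)(6 16 13 7 10)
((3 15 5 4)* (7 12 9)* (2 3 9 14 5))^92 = (2 15 3)(4 7 14)(5 9 12)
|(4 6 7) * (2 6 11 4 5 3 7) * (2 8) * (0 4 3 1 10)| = |(0 4 11 3 7 5 1 10)(2 6 8)| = 24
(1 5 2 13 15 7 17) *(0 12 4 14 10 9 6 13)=[12, 5, 0, 3, 14, 2, 13, 17, 8, 6, 9, 11, 4, 15, 10, 7, 16, 1]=(0 12 4 14 10 9 6 13 15 7 17 1 5 2)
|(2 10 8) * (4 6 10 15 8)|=|(2 15 8)(4 6 10)|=3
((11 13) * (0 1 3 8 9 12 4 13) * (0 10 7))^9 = ((0 1 3 8 9 12 4 13 11 10 7))^9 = (0 10 13 12 8 1 7 11 4 9 3)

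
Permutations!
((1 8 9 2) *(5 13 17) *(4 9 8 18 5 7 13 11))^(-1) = ((1 18 5 11 4 9 2)(7 13 17))^(-1) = (1 2 9 4 11 5 18)(7 17 13)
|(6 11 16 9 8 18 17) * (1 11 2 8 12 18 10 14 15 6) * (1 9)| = 12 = |(1 11 16)(2 8 10 14 15 6)(9 12 18 17)|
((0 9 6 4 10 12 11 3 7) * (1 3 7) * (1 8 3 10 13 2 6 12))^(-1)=(0 7 11 12 9)(1 10)(2 13 4 6)(3 8)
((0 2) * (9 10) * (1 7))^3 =((0 2)(1 7)(9 10))^3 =(0 2)(1 7)(9 10)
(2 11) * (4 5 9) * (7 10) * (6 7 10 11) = (2 6 7 11)(4 5 9) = [0, 1, 6, 3, 5, 9, 7, 11, 8, 4, 10, 2]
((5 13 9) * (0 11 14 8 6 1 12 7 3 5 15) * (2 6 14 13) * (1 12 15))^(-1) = ((0 11 13 9 1 15)(2 6 12 7 3 5)(8 14))^(-1) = (0 15 1 9 13 11)(2 5 3 7 12 6)(8 14)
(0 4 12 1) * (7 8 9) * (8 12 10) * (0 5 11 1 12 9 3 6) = [4, 5, 2, 6, 10, 11, 0, 9, 3, 7, 8, 1, 12] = (12)(0 4 10 8 3 6)(1 5 11)(7 9)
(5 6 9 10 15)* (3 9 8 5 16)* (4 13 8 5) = (3 9 10 15 16)(4 13 8)(5 6) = [0, 1, 2, 9, 13, 6, 5, 7, 4, 10, 15, 11, 12, 8, 14, 16, 3]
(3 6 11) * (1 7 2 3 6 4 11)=[0, 7, 3, 4, 11, 5, 1, 2, 8, 9, 10, 6]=(1 7 2 3 4 11 6)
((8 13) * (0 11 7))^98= (13)(0 7 11)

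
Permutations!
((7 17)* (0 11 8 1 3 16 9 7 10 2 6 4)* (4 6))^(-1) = (0 4 2 10 17 7 9 16 3 1 8 11)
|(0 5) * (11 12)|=|(0 5)(11 12)|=2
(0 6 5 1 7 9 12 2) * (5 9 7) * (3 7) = (0 6 9 12 2)(1 5)(3 7) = [6, 5, 0, 7, 4, 1, 9, 3, 8, 12, 10, 11, 2]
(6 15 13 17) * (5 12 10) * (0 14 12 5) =(0 14 12 10)(6 15 13 17) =[14, 1, 2, 3, 4, 5, 15, 7, 8, 9, 0, 11, 10, 17, 12, 13, 16, 6]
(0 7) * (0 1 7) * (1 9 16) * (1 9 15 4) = (1 7 15 4)(9 16) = [0, 7, 2, 3, 1, 5, 6, 15, 8, 16, 10, 11, 12, 13, 14, 4, 9]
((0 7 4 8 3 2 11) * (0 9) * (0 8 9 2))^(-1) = ((0 7 4 9 8 3)(2 11))^(-1) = (0 3 8 9 4 7)(2 11)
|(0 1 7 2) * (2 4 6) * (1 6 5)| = 12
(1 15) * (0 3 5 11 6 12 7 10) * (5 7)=(0 3 7 10)(1 15)(5 11 6 12)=[3, 15, 2, 7, 4, 11, 12, 10, 8, 9, 0, 6, 5, 13, 14, 1]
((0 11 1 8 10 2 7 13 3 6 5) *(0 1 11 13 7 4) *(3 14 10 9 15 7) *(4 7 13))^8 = ((0 4)(1 8 9 15 13 14 10 2 7 3 6 5))^8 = (1 7 13)(2 15 5)(3 14 8)(6 10 9)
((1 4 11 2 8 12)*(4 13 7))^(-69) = ((1 13 7 4 11 2 8 12))^(-69) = (1 4 8 13 11 12 7 2)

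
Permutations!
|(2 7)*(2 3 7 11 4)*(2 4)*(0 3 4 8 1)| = 6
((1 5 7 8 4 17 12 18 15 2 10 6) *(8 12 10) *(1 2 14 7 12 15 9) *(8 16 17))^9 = ((1 5 12 18 9)(2 16 17 10 6)(4 8)(7 15 14))^9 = (1 9 18 12 5)(2 6 10 17 16)(4 8)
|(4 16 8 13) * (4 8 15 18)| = 4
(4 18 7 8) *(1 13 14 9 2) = (1 13 14 9 2)(4 18 7 8) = [0, 13, 1, 3, 18, 5, 6, 8, 4, 2, 10, 11, 12, 14, 9, 15, 16, 17, 7]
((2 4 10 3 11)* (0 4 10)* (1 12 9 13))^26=(1 9)(2 3)(10 11)(12 13)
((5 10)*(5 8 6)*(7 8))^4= ((5 10 7 8 6))^4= (5 6 8 7 10)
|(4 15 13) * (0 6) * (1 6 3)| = |(0 3 1 6)(4 15 13)| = 12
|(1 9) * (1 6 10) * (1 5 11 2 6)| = 10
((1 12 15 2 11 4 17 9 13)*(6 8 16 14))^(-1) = (1 13 9 17 4 11 2 15 12)(6 14 16 8)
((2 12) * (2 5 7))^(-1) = (2 7 5 12)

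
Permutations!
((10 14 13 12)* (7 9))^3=(7 9)(10 12 13 14)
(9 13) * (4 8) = [0, 1, 2, 3, 8, 5, 6, 7, 4, 13, 10, 11, 12, 9] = (4 8)(9 13)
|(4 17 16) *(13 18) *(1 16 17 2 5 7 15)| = |(1 16 4 2 5 7 15)(13 18)| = 14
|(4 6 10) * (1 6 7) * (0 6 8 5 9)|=|(0 6 10 4 7 1 8 5 9)|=9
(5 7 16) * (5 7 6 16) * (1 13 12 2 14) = (1 13 12 2 14)(5 6 16 7) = [0, 13, 14, 3, 4, 6, 16, 5, 8, 9, 10, 11, 2, 12, 1, 15, 7]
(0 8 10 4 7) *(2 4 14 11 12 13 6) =(0 8 10 14 11 12 13 6 2 4 7) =[8, 1, 4, 3, 7, 5, 2, 0, 10, 9, 14, 12, 13, 6, 11]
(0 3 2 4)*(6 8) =(0 3 2 4)(6 8) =[3, 1, 4, 2, 0, 5, 8, 7, 6]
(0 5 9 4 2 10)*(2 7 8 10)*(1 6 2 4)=(0 5 9 1 6 2 4 7 8 10)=[5, 6, 4, 3, 7, 9, 2, 8, 10, 1, 0]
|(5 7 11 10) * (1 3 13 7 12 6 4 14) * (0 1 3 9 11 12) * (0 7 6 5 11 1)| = 30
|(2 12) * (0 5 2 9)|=5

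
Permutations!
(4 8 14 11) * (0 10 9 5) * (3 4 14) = (0 10 9 5)(3 4 8)(11 14) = [10, 1, 2, 4, 8, 0, 6, 7, 3, 5, 9, 14, 12, 13, 11]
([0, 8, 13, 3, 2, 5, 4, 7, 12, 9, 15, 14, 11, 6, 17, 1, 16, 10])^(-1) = [0, 15, 4, 3, 6, 5, 13, 7, 1, 9, 17, 12, 8, 2, 11, 10, 16, 14]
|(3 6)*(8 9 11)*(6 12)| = |(3 12 6)(8 9 11)| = 3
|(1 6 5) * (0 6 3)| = 5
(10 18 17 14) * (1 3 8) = [0, 3, 2, 8, 4, 5, 6, 7, 1, 9, 18, 11, 12, 13, 10, 15, 16, 14, 17] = (1 3 8)(10 18 17 14)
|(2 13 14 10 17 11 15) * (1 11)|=8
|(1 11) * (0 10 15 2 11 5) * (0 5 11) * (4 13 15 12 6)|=8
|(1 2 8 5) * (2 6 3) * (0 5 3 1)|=|(0 5)(1 6)(2 8 3)|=6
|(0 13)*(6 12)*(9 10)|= 2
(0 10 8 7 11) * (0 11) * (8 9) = (11)(0 10 9 8 7) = [10, 1, 2, 3, 4, 5, 6, 0, 7, 8, 9, 11]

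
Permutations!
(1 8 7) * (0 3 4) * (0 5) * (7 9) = [3, 8, 2, 4, 5, 0, 6, 1, 9, 7] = (0 3 4 5)(1 8 9 7)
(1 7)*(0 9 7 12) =(0 9 7 1 12) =[9, 12, 2, 3, 4, 5, 6, 1, 8, 7, 10, 11, 0]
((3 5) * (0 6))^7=(0 6)(3 5)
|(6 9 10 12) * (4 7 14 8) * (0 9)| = 20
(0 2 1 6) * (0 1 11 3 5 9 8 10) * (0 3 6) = (0 2 11 6 1)(3 5 9 8 10) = [2, 0, 11, 5, 4, 9, 1, 7, 10, 8, 3, 6]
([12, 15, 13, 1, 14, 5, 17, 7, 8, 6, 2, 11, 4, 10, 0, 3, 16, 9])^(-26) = (0 4)(1 15 3)(2 13 10)(6 17 9)(12 14)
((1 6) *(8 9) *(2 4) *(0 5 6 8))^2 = ((0 5 6 1 8 9)(2 4))^2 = (0 6 8)(1 9 5)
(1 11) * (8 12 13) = (1 11)(8 12 13) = [0, 11, 2, 3, 4, 5, 6, 7, 12, 9, 10, 1, 13, 8]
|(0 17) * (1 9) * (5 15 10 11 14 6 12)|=|(0 17)(1 9)(5 15 10 11 14 6 12)|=14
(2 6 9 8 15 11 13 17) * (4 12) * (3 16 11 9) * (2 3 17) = (2 6 17 3 16 11 13)(4 12)(8 15 9) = [0, 1, 6, 16, 12, 5, 17, 7, 15, 8, 10, 13, 4, 2, 14, 9, 11, 3]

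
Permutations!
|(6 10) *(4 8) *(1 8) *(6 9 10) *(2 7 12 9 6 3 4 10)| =|(1 8 10 6 3 4)(2 7 12 9)| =12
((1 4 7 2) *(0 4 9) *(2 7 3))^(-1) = (0 9 1 2 3 4)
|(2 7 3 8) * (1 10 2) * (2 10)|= 5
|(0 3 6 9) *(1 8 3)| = |(0 1 8 3 6 9)| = 6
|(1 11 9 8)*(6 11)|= |(1 6 11 9 8)|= 5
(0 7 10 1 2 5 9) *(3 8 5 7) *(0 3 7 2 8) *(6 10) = (0 7 6 10 1 8 5 9 3) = [7, 8, 2, 0, 4, 9, 10, 6, 5, 3, 1]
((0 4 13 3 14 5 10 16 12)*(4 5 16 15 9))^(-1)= (0 12 16 14 3 13 4 9 15 10 5)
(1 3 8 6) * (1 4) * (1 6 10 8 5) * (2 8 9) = [0, 3, 8, 5, 6, 1, 4, 7, 10, 2, 9] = (1 3 5)(2 8 10 9)(4 6)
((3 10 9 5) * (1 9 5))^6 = ((1 9)(3 10 5))^6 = (10)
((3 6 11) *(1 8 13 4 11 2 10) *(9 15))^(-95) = (1 11 10 4 2 13 6 8 3)(9 15)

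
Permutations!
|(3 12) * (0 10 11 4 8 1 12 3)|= 7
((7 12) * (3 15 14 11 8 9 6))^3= ((3 15 14 11 8 9 6)(7 12))^3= (3 11 6 14 9 15 8)(7 12)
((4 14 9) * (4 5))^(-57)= (4 5 9 14)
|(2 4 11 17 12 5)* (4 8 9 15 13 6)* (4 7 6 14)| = 22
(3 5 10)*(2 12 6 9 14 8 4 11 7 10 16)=[0, 1, 12, 5, 11, 16, 9, 10, 4, 14, 3, 7, 6, 13, 8, 15, 2]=(2 12 6 9 14 8 4 11 7 10 3 5 16)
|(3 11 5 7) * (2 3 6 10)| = |(2 3 11 5 7 6 10)| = 7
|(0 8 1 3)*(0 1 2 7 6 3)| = |(0 8 2 7 6 3 1)| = 7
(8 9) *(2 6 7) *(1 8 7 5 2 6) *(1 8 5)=(1 5 2 8 9 7 6)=[0, 5, 8, 3, 4, 2, 1, 6, 9, 7]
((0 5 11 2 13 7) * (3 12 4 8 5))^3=((0 3 12 4 8 5 11 2 13 7))^3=(0 4 11 7 12 5 13 3 8 2)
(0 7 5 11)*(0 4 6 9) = [7, 1, 2, 3, 6, 11, 9, 5, 8, 0, 10, 4] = (0 7 5 11 4 6 9)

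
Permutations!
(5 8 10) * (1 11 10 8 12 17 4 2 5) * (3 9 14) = (1 11 10)(2 5 12 17 4)(3 9 14) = [0, 11, 5, 9, 2, 12, 6, 7, 8, 14, 1, 10, 17, 13, 3, 15, 16, 4]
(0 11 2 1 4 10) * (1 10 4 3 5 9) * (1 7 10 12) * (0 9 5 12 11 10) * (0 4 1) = (0 10 9 7 4 1 3 12)(2 11) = [10, 3, 11, 12, 1, 5, 6, 4, 8, 7, 9, 2, 0]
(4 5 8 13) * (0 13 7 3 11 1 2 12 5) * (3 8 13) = (0 3 11 1 2 12 5 13 4)(7 8) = [3, 2, 12, 11, 0, 13, 6, 8, 7, 9, 10, 1, 5, 4]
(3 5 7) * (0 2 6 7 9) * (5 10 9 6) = (0 2 5 6 7 3 10 9) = [2, 1, 5, 10, 4, 6, 7, 3, 8, 0, 9]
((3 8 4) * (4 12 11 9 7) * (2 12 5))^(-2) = ((2 12 11 9 7 4 3 8 5))^(-2) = (2 8 4 9 12 5 3 7 11)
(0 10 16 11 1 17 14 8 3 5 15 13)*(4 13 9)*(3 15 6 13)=(0 10 16 11 1 17 14 8 15 9 4 3 5 6 13)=[10, 17, 2, 5, 3, 6, 13, 7, 15, 4, 16, 1, 12, 0, 8, 9, 11, 14]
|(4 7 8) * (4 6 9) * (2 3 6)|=|(2 3 6 9 4 7 8)|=7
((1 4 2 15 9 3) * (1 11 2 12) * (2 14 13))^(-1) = (1 12 4)(2 13 14 11 3 9 15) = ((1 4 12)(2 15 9 3 11 14 13))^(-1)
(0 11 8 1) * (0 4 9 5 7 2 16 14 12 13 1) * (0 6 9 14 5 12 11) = (1 4 14 11 8 6 9 12 13)(2 16 5 7) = [0, 4, 16, 3, 14, 7, 9, 2, 6, 12, 10, 8, 13, 1, 11, 15, 5]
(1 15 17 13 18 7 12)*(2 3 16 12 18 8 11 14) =(1 15 17 13 8 11 14 2 3 16 12)(7 18) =[0, 15, 3, 16, 4, 5, 6, 18, 11, 9, 10, 14, 1, 8, 2, 17, 12, 13, 7]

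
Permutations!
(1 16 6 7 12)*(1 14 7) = [0, 16, 2, 3, 4, 5, 1, 12, 8, 9, 10, 11, 14, 13, 7, 15, 6] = (1 16 6)(7 12 14)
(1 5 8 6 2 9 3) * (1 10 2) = (1 5 8 6)(2 9 3 10) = [0, 5, 9, 10, 4, 8, 1, 7, 6, 3, 2]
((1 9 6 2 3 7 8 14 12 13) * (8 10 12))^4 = (14)(1 3 13 2 12 6 10 9 7)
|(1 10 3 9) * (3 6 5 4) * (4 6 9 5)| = 12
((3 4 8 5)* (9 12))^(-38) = (12)(3 8)(4 5)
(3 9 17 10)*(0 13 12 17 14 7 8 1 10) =(0 13 12 17)(1 10 3 9 14 7 8) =[13, 10, 2, 9, 4, 5, 6, 8, 1, 14, 3, 11, 17, 12, 7, 15, 16, 0]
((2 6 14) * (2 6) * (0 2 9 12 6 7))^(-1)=((0 2 9 12 6 14 7))^(-1)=(0 7 14 6 12 9 2)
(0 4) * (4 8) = (0 8 4) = [8, 1, 2, 3, 0, 5, 6, 7, 4]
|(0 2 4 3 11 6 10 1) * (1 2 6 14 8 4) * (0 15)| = 30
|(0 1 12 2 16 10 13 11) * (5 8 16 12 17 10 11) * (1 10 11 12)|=11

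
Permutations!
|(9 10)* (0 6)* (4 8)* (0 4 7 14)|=6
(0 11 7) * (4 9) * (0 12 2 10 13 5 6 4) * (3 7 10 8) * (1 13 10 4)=(0 11 4 9)(1 13 5 6)(2 8 3 7 12)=[11, 13, 8, 7, 9, 6, 1, 12, 3, 0, 10, 4, 2, 5]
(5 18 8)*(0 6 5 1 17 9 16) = (0 6 5 18 8 1 17 9 16) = [6, 17, 2, 3, 4, 18, 5, 7, 1, 16, 10, 11, 12, 13, 14, 15, 0, 9, 8]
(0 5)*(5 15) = (0 15 5) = [15, 1, 2, 3, 4, 0, 6, 7, 8, 9, 10, 11, 12, 13, 14, 5]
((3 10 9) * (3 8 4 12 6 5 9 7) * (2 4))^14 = ((2 4 12 6 5 9 8)(3 10 7))^14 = (12)(3 7 10)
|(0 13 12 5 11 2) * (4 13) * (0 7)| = |(0 4 13 12 5 11 2 7)| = 8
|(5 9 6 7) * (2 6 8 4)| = |(2 6 7 5 9 8 4)| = 7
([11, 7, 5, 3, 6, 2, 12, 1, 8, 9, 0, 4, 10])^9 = (0 6)(1 7)(2 5)(4 10)(11 12)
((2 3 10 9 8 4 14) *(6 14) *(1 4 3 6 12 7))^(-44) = ((1 4 12 7)(2 6 14)(3 10 9 8))^(-44) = (2 6 14)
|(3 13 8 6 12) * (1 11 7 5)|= 20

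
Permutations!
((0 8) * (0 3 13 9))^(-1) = ((0 8 3 13 9))^(-1) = (0 9 13 3 8)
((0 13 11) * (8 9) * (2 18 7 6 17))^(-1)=((0 13 11)(2 18 7 6 17)(8 9))^(-1)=(0 11 13)(2 17 6 7 18)(8 9)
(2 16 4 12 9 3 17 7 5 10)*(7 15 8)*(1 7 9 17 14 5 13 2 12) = (1 7 13 2 16 4)(3 14 5 10 12 17 15 8 9) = [0, 7, 16, 14, 1, 10, 6, 13, 9, 3, 12, 11, 17, 2, 5, 8, 4, 15]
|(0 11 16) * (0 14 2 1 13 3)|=|(0 11 16 14 2 1 13 3)|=8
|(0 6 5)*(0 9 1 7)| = 6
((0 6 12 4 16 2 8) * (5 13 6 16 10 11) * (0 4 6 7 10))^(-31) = ((0 16 2 8 4)(5 13 7 10 11)(6 12))^(-31) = (0 4 8 2 16)(5 11 10 7 13)(6 12)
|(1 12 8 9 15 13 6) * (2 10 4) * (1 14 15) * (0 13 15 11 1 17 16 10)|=14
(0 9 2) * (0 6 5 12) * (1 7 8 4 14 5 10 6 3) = (0 9 2 3 1 7 8 4 14 5 12)(6 10) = [9, 7, 3, 1, 14, 12, 10, 8, 4, 2, 6, 11, 0, 13, 5]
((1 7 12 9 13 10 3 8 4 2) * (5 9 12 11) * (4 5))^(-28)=(1 11 2 7 4)(3 5 13)(8 9 10)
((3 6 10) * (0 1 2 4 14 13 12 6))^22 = ((0 1 2 4 14 13 12 6 10 3))^22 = (0 2 14 12 10)(1 4 13 6 3)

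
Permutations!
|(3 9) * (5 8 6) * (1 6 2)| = 10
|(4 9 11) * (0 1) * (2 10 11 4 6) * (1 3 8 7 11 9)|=11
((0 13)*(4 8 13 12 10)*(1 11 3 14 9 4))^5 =((0 12 10 1 11 3 14 9 4 8 13))^5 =(0 3 13 11 8 1 4 10 9 12 14)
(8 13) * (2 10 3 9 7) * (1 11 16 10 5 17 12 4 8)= (1 11 16 10 3 9 7 2 5 17 12 4 8 13)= [0, 11, 5, 9, 8, 17, 6, 2, 13, 7, 3, 16, 4, 1, 14, 15, 10, 12]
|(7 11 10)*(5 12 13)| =3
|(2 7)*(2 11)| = |(2 7 11)| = 3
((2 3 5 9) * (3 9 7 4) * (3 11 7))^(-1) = ((2 9)(3 5)(4 11 7))^(-1) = (2 9)(3 5)(4 7 11)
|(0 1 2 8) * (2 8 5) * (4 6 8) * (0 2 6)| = |(0 1 4)(2 5 6 8)| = 12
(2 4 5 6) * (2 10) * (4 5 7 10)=(2 5 6 4 7 10)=[0, 1, 5, 3, 7, 6, 4, 10, 8, 9, 2]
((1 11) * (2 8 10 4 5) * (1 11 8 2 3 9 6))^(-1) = ((11)(1 8 10 4 5 3 9 6))^(-1) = (11)(1 6 9 3 5 4 10 8)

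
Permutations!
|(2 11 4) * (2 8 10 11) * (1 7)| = 4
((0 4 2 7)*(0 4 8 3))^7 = ((0 8 3)(2 7 4))^7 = (0 8 3)(2 7 4)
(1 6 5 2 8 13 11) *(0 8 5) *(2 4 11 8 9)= [9, 6, 5, 3, 11, 4, 0, 7, 13, 2, 10, 1, 12, 8]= (0 9 2 5 4 11 1 6)(8 13)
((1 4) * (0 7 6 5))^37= ((0 7 6 5)(1 4))^37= (0 7 6 5)(1 4)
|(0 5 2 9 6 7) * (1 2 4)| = 8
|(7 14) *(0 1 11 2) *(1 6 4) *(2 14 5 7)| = 14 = |(0 6 4 1 11 14 2)(5 7)|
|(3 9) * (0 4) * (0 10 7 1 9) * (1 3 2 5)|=|(0 4 10 7 3)(1 9 2 5)|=20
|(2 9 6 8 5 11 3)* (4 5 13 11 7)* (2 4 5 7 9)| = |(3 4 7 5 9 6 8 13 11)| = 9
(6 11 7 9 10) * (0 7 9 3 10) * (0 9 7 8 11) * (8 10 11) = (0 10 6)(3 11 7) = [10, 1, 2, 11, 4, 5, 0, 3, 8, 9, 6, 7]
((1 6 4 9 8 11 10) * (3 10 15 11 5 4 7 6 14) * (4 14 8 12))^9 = ((1 8 5 14 3 10)(4 9 12)(6 7)(11 15))^9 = (1 14)(3 8)(5 10)(6 7)(11 15)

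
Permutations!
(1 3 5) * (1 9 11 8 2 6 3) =(2 6 3 5 9 11 8) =[0, 1, 6, 5, 4, 9, 3, 7, 2, 11, 10, 8]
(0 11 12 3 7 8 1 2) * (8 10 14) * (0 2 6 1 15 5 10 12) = (0 11)(1 6)(3 7 12)(5 10 14 8 15) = [11, 6, 2, 7, 4, 10, 1, 12, 15, 9, 14, 0, 3, 13, 8, 5]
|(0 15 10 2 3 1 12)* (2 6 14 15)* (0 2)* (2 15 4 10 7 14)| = |(1 12 15 7 14 4 10 6 2 3)| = 10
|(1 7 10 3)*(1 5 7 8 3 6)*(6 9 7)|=15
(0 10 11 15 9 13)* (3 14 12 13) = (0 10 11 15 9 3 14 12 13) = [10, 1, 2, 14, 4, 5, 6, 7, 8, 3, 11, 15, 13, 0, 12, 9]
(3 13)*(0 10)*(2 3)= (0 10)(2 3 13)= [10, 1, 3, 13, 4, 5, 6, 7, 8, 9, 0, 11, 12, 2]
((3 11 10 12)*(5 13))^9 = (3 11 10 12)(5 13)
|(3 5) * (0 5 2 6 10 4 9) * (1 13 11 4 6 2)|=|(0 5 3 1 13 11 4 9)(6 10)|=8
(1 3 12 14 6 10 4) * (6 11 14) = (1 3 12 6 10 4)(11 14) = [0, 3, 2, 12, 1, 5, 10, 7, 8, 9, 4, 14, 6, 13, 11]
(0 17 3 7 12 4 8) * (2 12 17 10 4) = [10, 1, 12, 7, 8, 5, 6, 17, 0, 9, 4, 11, 2, 13, 14, 15, 16, 3] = (0 10 4 8)(2 12)(3 7 17)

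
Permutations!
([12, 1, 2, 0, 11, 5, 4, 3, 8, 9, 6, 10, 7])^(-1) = [3, 1, 2, 7, 6, 5, 10, 12, 8, 9, 11, 4, 0]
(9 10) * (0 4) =(0 4)(9 10) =[4, 1, 2, 3, 0, 5, 6, 7, 8, 10, 9]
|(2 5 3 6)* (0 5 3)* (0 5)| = 3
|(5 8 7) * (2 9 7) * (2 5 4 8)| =6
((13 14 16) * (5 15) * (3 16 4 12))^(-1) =(3 12 4 14 13 16)(5 15)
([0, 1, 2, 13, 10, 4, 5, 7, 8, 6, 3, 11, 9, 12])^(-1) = (3 10 4 5 6 9 12 13)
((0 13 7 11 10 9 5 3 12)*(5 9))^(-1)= (0 12 3 5 10 11 7 13)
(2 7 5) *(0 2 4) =[2, 1, 7, 3, 0, 4, 6, 5] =(0 2 7 5 4)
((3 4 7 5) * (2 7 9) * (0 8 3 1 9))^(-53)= (0 4 3 8)(1 2 5 9 7)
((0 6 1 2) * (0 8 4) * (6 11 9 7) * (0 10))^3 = ((0 11 9 7 6 1 2 8 4 10))^3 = (0 7 2 10 9 1 4 11 6 8)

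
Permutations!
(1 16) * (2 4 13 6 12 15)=(1 16)(2 4 13 6 12 15)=[0, 16, 4, 3, 13, 5, 12, 7, 8, 9, 10, 11, 15, 6, 14, 2, 1]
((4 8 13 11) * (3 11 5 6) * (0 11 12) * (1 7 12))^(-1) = (0 12 7 1 3 6 5 13 8 4 11)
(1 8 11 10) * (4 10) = (1 8 11 4 10) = [0, 8, 2, 3, 10, 5, 6, 7, 11, 9, 1, 4]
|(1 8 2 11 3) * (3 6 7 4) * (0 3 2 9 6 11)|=9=|(11)(0 3 1 8 9 6 7 4 2)|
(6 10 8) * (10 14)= [0, 1, 2, 3, 4, 5, 14, 7, 6, 9, 8, 11, 12, 13, 10]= (6 14 10 8)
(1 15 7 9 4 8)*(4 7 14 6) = (1 15 14 6 4 8)(7 9) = [0, 15, 2, 3, 8, 5, 4, 9, 1, 7, 10, 11, 12, 13, 6, 14]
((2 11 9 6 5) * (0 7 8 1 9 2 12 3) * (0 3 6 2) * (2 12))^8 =((0 7 8 1 9 12 6 5 2 11))^8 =(0 2 6 9 8)(1 7 11 5 12)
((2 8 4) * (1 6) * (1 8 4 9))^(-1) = (1 9 8 6)(2 4)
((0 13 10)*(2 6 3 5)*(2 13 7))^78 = (0 13 3 2)(5 6 7 10)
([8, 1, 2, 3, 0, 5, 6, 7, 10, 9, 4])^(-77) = (0 4 10 8)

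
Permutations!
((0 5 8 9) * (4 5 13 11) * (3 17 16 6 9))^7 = (0 17 4 9 3 11 6 8 13 16 5)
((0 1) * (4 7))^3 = ((0 1)(4 7))^3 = (0 1)(4 7)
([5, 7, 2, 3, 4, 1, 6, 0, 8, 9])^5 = [5, 7, 2, 3, 4, 1, 6, 0, 8, 9]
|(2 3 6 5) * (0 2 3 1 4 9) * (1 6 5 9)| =4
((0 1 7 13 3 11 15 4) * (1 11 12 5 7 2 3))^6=((0 11 15 4)(1 2 3 12 5 7 13))^6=(0 15)(1 13 7 5 12 3 2)(4 11)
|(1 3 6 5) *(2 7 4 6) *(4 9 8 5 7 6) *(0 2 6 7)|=|(0 2 7 9 8 5 1 3 6)|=9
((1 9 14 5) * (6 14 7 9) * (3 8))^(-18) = (1 14)(5 6)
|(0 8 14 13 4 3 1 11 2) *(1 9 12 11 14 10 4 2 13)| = |(0 8 10 4 3 9 12 11 13 2)(1 14)| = 10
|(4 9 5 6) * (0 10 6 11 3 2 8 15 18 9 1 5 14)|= 14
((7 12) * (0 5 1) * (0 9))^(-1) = (0 9 1 5)(7 12)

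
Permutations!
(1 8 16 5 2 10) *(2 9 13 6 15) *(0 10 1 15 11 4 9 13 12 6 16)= (0 10 15 2 1 8)(4 9 12 6 11)(5 13 16)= [10, 8, 1, 3, 9, 13, 11, 7, 0, 12, 15, 4, 6, 16, 14, 2, 5]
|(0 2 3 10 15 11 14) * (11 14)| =|(0 2 3 10 15 14)| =6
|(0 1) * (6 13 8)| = 6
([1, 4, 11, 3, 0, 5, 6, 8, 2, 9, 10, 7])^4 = (11)(0 1 4)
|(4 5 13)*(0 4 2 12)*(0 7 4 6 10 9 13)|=10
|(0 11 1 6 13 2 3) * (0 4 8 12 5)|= |(0 11 1 6 13 2 3 4 8 12 5)|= 11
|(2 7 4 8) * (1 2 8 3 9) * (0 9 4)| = 10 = |(0 9 1 2 7)(3 4)|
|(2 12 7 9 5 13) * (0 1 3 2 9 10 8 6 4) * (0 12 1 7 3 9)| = 13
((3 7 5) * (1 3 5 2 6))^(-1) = ((1 3 7 2 6))^(-1) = (1 6 2 7 3)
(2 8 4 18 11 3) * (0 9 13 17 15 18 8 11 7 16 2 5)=(0 9 13 17 15 18 7 16 2 11 3 5)(4 8)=[9, 1, 11, 5, 8, 0, 6, 16, 4, 13, 10, 3, 12, 17, 14, 18, 2, 15, 7]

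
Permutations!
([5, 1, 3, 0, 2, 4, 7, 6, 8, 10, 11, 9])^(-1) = (0 3 2 4 5)(6 7)(9 11 10)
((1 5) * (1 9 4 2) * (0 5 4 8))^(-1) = ((0 5 9 8)(1 4 2))^(-1) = (0 8 9 5)(1 2 4)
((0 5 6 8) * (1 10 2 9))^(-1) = ((0 5 6 8)(1 10 2 9))^(-1) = (0 8 6 5)(1 9 2 10)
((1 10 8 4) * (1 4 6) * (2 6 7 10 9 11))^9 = (1 6 2 11 9)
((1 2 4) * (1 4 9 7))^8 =((1 2 9 7))^8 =(9)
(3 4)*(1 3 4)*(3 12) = (1 12 3) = [0, 12, 2, 1, 4, 5, 6, 7, 8, 9, 10, 11, 3]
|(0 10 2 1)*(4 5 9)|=12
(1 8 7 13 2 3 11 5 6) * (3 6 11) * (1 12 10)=(1 8 7 13 2 6 12 10)(5 11)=[0, 8, 6, 3, 4, 11, 12, 13, 7, 9, 1, 5, 10, 2]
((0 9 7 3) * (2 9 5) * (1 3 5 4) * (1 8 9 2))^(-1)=(0 3 1 5 7 9 8 4)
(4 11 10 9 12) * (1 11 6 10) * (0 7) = (0 7)(1 11)(4 6 10 9 12) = [7, 11, 2, 3, 6, 5, 10, 0, 8, 12, 9, 1, 4]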